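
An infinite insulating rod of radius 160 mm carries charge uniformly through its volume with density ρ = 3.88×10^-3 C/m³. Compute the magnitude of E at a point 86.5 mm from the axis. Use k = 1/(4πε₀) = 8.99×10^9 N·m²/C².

1.90×10^7 N/C

Take a coaxial cylindrical Gaussian surface of radius r = 86.5 mm and length L (r < R).
Enclosed charge per unit length: λ_enc = ρ·πr² = (3.88×10^-3)π(0.0865)² = 9.12×10^-5 C/m.
Since E is radial and uniform over the curved surface, Φ = E·2πrL = Q_enc/ε₀ = λ_enc L/ε₀.
E = 2k|λ_enc|/r = 2(8.99×10^9)(9.12e-5)/(0.0865) = 1.90e7 N/C.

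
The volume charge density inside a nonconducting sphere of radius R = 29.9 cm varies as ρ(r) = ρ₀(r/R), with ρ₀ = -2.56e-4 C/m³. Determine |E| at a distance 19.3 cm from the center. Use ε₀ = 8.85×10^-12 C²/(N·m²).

|E| = 9.01e5 N/C

Use a concentric Gaussian sphere at r = 19.3 cm (r < R).
Integrate the density: Q_enc = 4π ∫₀^r ρ₀(r'/R)^1 r'² dr' = 4πρ₀ r^4/(4·R) = -3.732e-6 C.
Gauss's law: E·4πr² = Q_enc/ε₀.
E = |Q_enc|/(4πε₀r²) = (3.732×10^-6)/(4π·8.85×10^-12·(0.193)²) = 9.01×10^5 N/C.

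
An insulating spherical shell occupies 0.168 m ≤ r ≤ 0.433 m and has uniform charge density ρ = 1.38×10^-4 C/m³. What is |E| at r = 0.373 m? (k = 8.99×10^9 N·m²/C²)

Take a concentric spherical Gaussian surface of radius r = 0.373 m (within the shell material, 0.168 m < r < 0.433 m).
Only the shell between 0.168 m and r is enclosed: Q_enc = ρ·(4π/3)(r³ − a³) = (1.38×10^-4)·(4π/3)·((0.373)³ − (0.168)³) = 2.726e-5 C.
By Gauss's law, ∮E·dA = E·4πr² = Q_enc/ε₀.
E = k|Q_enc|/r² = (8.99×10^9)(2.726×10^-5)/(0.373)² = 1.76e6 N/C.

|E| ≈ 1.76×10^6 V/m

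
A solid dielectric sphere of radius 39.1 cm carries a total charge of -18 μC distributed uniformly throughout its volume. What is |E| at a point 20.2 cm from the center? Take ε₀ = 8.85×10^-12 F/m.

Take a concentric spherical Gaussian surface of radius r = 20.2 cm (r < R).
For a uniform sphere the enclosed fraction is (r/R)³, so Q_enc = (-18 μC)(0.202/0.391)³ = -2.482e-6 C.
Applying ∮E·dA = Q_enc/ε₀ with Φ = E(4πr²):
E = |Q_enc|/(4πε₀r²) = (2.482e-6)/(4π·8.85×10^-12·(0.202)²) = 5.47e5 N/C.

E ≈ 5.47×10^5 N/C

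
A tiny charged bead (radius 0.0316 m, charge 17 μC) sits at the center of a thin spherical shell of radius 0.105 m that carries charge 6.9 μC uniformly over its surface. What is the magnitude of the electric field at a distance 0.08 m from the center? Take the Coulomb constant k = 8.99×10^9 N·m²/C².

Use a concentric Gaussian sphere at r = 0.08 m (between the bodies, 0.0316 m < r < 0.105 m).
The shell at 0.105 m lies outside the Gaussian surface, so Q_enc = 17 μC = 1.70×10^-5 C.
Gauss's law: E·4πr² = Q_enc/ε₀.
E = k|Q_enc|/r² = (8.99×10^9)(1.70×10^-5)/(0.08)² = 2.39e7 N/C.

2.39e7 N/C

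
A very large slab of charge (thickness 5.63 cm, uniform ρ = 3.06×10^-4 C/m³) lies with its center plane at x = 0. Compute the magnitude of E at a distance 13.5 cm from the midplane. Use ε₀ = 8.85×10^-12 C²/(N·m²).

The point |x| = 13.5 cm lies outside the slab (half-thickness 0.02815 m). A symmetric pillbox spanning the full slab encloses Q_enc = ρ·d·A.
Flux = 2EA ⇒ E = |ρ|d/(2ε₀), independent of distance outside.
E = (3.06×10^-4)(0.0563)/(2·8.85×10^-12) = 9.73×10^5 N/C.

|E| ≈ 9.73×10^5 N/C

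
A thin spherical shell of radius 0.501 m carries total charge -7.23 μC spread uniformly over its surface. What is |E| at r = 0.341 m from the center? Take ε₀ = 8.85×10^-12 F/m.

By spherical symmetry E is radial; choose a Gaussian sphere of radius r = 0.341 m (inside the shell, r < 0.501 m).
No charge lies within this surface, so Q_enc = 0 and Gauss's law gives E·4πr² = 0 ⇒ E = 0.

E = 0 (no enclosed charge)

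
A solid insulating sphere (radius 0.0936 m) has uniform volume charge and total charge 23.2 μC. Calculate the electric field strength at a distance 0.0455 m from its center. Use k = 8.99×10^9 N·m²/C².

E ≈ 1.16×10^7 N/C

By spherical symmetry E is radial; choose a Gaussian sphere of radius r = 0.0455 m (r < R).
Only the charge within r is enclosed: Q_enc = Q·(r/R)³ = (23.2 μC)·(0.0455 m/0.0936 m)³ = 2.665×10^-6 C.
Applying ∮E·dA = Q_enc/ε₀ with Φ = E(4πr²):
E = k|Q_enc|/r² = (8.99×10^9)(2.665×10^-6)/(0.0455)² = 1.16e7 N/C.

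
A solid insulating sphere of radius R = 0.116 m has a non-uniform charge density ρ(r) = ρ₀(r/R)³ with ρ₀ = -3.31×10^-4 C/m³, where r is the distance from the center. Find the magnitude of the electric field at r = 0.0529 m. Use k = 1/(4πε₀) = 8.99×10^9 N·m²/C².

Symmetry ⇒ E = E(r) r̂. Gaussian sphere of radius r = 0.0529 m (r < R).
Integrate the density: Q_enc = 4π ∫₀^r ρ₀(r'/R)^3 r'² dr' = 4πρ₀ r^6/(6·R³) = -9.733e-9 C.
By Gauss's law, ∮E·dA = E·4πr² = Q_enc/ε₀.
E = k|Q_enc|/r² = (8.99×10^9)(9.733×10^-9)/(0.0529)² = 3.13×10^4 N/C.

|E| = 3.13×10^4 N/C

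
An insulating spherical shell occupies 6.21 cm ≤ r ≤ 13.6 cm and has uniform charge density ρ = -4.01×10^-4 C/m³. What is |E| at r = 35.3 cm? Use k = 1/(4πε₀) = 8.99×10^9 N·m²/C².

Symmetry ⇒ E = E(r) r̂. Gaussian sphere of radius r = 35.3 cm (r > 13.6 cm, enclosing the whole shell).
Q_enc = ρ·(4π/3)(b³ − a³) = (-4.01×10^-4)·(4π/3)·((0.136)³ − (0.0621)³) = -3.823e-6 C.
By Gauss's law, ∮E·dA = E·4πr² = Q_enc/ε₀.
E = k|Q_enc|/r² = (8.99×10^9)(3.823×10^-6)/(0.353)² = 2.76×10^5 N/C.

E ≈ 2.76e5 N/C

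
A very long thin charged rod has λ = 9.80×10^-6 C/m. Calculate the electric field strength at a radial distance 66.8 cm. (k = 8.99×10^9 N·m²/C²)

2.64×10^5 N/C

Coaxial Gaussian cylinder, radius r = 66.8 cm, length L.
Q_enc = λL, so λ_enc = 9.80e-6 C/m.
Applying ∮E·dA = Q_enc/ε₀ with the end caps contributing no flux:
E = 2k|λ_enc|/r = 2(8.99×10^9)(9.80×10^-6)/(0.668) = 2.64×10^5 N/C.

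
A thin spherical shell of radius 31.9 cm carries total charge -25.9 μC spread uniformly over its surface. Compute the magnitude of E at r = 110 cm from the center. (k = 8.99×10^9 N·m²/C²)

1.92×10^5 N/C

Use a concentric Gaussian sphere at r = 110 cm (r > 31.9 cm).
The entire shell is enclosed: Q_enc = -2.59×10^-5 C.
Gauss's law: E·4πr² = Q_enc/ε₀.
E = k|Q_enc|/r² = (8.99×10^9)(2.59×10^-5)/(1.1)² = 1.92e5 N/C.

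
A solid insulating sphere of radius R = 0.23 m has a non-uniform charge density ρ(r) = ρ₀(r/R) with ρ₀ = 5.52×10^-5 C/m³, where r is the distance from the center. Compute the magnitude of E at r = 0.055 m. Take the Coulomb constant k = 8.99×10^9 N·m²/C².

Use a concentric Gaussian sphere at r = 0.055 m (r < R).
Integrate the density: Q_enc = 4π ∫₀^r ρ₀(r'/R)^1 r'² dr' = 4πρ₀ r^4/(4·R) = 6.899×10^-9 C.
Since E is radial and uniform over the Gaussian sphere, Φ = E·4πr² = Q_enc/ε₀.
E = k|Q_enc|/r² = (8.99×10^9)(6.899×10^-9)/(0.055)² = 2.05×10^4 N/C.

E = 2.05×10^4 N/C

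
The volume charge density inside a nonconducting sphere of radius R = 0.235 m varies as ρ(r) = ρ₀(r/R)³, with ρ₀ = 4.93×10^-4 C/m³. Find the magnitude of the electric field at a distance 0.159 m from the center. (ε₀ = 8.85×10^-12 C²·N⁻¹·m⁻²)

Symmetry ⇒ E = E(r) r̂. Gaussian sphere of radius r = 0.159 m (r < R).
Integrate the density: Q_enc = 4π ∫₀^r ρ₀(r'/R)^3 r'² dr' = 4πρ₀ r^6/(6·R³) = 1.286e-6 C.
Applying ∮E·dA = Q_enc/ε₀ with Φ = E(4πr²):
E = |Q_enc|/(4πε₀r²) = (1.286×10^-6)/(4π·8.85×10^-12·(0.159)²) = 4.57e5 N/C.

E ≈ 4.57e5 N/C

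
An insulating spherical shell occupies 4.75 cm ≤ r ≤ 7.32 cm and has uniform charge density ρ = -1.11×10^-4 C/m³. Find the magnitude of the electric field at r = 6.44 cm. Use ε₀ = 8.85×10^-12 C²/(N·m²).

E = 1.61×10^5 V/m

Take a concentric spherical Gaussian surface of radius r = 6.44 cm (within the shell material, 4.75 cm < r < 7.32 cm).
Only the shell between 4.75 cm and r is enclosed: Q_enc = ρ·(4π/3)(r³ − a³) = (-1.11×10^-4)·(4π/3)·((0.0644)³ − (0.0475)³) = -7.435×10^-8 C.
By Gauss's law, ∮E·dA = E·4πr² = Q_enc/ε₀.
E = |Q_enc|/(4πε₀r²) = (7.435×10^-8)/(4π·8.85×10^-12·(0.0644)²) = 1.61×10^5 N/C.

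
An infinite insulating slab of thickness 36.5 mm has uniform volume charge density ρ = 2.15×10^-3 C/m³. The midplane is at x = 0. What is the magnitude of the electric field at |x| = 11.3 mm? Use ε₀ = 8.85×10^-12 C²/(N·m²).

By symmetry E is perpendicular to the slab. A Gaussian pillbox from −11.3 mm to +11.3 mm (face area A) lies entirely within the slab.
Q_enc = ρ·(2x)·A and flux = 2EA, so 2EA = 2ρxA/ε₀ ⇒ E = |ρ|x/ε₀.
E = (2.15×10^-3)(0.0113)/(8.85×10^-12) = 2.75×10^6 N/C.

|E| = 2.75×10^6 N/C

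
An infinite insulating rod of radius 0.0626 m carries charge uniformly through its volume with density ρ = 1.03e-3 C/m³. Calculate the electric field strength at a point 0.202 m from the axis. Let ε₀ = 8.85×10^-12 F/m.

Coaxial Gaussian cylinder, radius r = 0.202 m, length L (r > 0.0626 m, full cross-section enclosed).
λ_enc = ρ·πR² = (1.03×10^-3)π(0.0626)² = 1.268e-5 C/m.
Applying ∮E·dA = Q_enc/ε₀ with the end caps contributing no flux:
E = |λ_enc|/(2πε₀r) = (1.268e-5)/(2π·8.85×10^-12·0.202) = 1.13e6 N/C.

|E| ≈ 1.13×10^6 N/C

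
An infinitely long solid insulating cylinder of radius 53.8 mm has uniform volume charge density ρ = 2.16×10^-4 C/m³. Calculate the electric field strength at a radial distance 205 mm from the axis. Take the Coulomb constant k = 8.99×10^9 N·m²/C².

E ≈ 1.72×10^5 N/C

By cylindrical symmetry E is radial; use a coaxial Gaussian cylinder of radius 205 mm and length L (r > 53.8 mm, full cross-section enclosed).
λ_enc = ρ·πR² = (2.16×10^-4)π(0.0538)² = 1.964e-6 C/m.
By Gauss's law (flux through the curved wall only), E·2πrL = λ_enc L/ε₀.
E = 2k|λ_enc|/r = 2(8.99×10^9)(1.964e-6)/(0.205) = 1.72×10^5 N/C.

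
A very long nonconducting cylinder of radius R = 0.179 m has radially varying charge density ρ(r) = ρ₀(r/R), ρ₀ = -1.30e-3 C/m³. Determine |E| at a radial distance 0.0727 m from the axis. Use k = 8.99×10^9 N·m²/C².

E ≈ 1.45×10^6 N/C

Choose a coaxial cylinder of radius r = 0.0727 m (arbitrary length L) as the Gaussian surface (r < R).
λ_enc = ∫₀^r ρ(r')·2πr' dr' = (2πρ₀/R)·r^3/3 = -5.845×10^-6 C/m.
By Gauss's law (flux through the curved wall only), E·2πrL = λ_enc L/ε₀.
E = 2k|λ_enc|/r = 2(8.99×10^9)(5.845×10^-6)/(0.0727) = 1.45×10^6 N/C.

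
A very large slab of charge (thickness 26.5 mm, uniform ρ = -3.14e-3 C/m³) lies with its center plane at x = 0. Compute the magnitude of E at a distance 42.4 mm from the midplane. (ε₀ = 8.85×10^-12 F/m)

The point |x| = 42.4 mm lies outside the slab (half-thickness 0.01325 m). A symmetric pillbox spanning the full slab encloses Q_enc = ρ·d·A.
Flux = 2EA ⇒ E = |ρ|d/(2ε₀), independent of distance outside.
E = (3.14×10^-3)(0.0265)/(2·8.85×10^-12) = 4.70×10^6 N/C.

E ≈ 4.70×10^6 N/C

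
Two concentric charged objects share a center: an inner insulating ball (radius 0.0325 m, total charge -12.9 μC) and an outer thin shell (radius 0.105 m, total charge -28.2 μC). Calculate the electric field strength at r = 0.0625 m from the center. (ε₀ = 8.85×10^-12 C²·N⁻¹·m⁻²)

Take a concentric spherical Gaussian surface of radius r = 0.0625 m (between the bodies, 0.0325 m < r < 0.105 m).
The shell at 0.105 m lies outside the Gaussian surface, so Q_enc = -12.9 μC = -1.29e-5 C.
Applying ∮E·dA = Q_enc/ε₀ with Φ = E(4πr²):
E = |Q_enc|/(4πε₀r²) = (1.29×10^-5)/(4π·8.85×10^-12·(0.0625)²) = 2.97×10^7 N/C.

|E| ≈ 2.97×10^7 N/C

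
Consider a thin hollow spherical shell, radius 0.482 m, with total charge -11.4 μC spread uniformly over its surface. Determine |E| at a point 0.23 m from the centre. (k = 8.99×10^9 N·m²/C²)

E = 0

Take a concentric spherical Gaussian surface of radius r = 0.23 m (inside the shell, r < 0.482 m).
No charge lies within this surface, so Q_enc = 0 and Gauss's law gives E·4πr² = 0 ⇒ E = 0.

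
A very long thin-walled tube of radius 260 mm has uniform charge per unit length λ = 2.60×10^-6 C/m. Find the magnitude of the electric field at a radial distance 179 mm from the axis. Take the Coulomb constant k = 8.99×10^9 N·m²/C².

By cylindrical symmetry E is radial; use a coaxial Gaussian cylinder of radius 179 mm and length L (r < 260 mm, inside the shell).
No charge is enclosed, so Gauss's law gives E·2πrL = 0 ⇒ E = 0.

|E| = 0 N/C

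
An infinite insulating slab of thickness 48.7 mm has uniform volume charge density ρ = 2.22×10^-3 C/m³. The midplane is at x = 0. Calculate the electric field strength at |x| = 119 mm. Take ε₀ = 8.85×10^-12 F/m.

The point |x| = 119 mm lies outside the slab (half-thickness 0.02435 m). A symmetric pillbox spanning the full slab encloses Q_enc = ρ·d·A.
Flux = 2EA ⇒ E = |ρ|d/(2ε₀), independent of distance outside.
E = (2.22e-3)(0.0487)/(2·8.85×10^-12) = 6.11e6 N/C.

|E| = 6.11×10^6 V/m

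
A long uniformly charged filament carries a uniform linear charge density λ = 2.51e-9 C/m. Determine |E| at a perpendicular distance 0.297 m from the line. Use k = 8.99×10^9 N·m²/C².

E = 152 N/C

Take a coaxial cylindrical Gaussian surface of radius r = 0.297 m and length L.
Q_enc = λL, so λ_enc = 2.51×10^-9 C/m.
Gauss's law: E·2πrL = λ_enc L/ε₀.
E = 2k|λ_enc|/r = 2(8.99×10^9)(2.51×10^-9)/(0.297) = 152 N/C.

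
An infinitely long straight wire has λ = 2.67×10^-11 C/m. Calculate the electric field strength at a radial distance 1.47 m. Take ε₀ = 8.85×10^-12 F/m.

E ≈ 0.327 V/m

Choose a coaxial cylinder of radius r = 1.47 m (arbitrary length L) as the Gaussian surface.
Q_enc = λL, so λ_enc = 2.67×10^-11 C/m.
Since E is radial and uniform over the curved surface, Φ = E·2πrL = Q_enc/ε₀ = λ_enc L/ε₀.
E = |λ_enc|/(2πε₀r) = (2.67×10^-11)/(2π·8.85×10^-12·1.47) = 0.327 N/C.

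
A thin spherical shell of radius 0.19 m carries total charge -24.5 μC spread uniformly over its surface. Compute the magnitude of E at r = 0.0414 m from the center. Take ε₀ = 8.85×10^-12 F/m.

E = 0 (no enclosed charge)

Symmetry ⇒ E = E(r) r̂. Gaussian sphere of radius r = 0.0414 m (inside the shell, r < 0.19 m).
No charge lies within this surface, so Q_enc = 0 and Gauss's law gives E·4πr² = 0 ⇒ E = 0.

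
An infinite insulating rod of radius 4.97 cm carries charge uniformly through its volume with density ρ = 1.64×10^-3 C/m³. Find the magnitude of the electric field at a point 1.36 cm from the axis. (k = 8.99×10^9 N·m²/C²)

Coaxial Gaussian cylinder, radius r = 1.36 cm, length L (r < R).
Enclosed charge per unit length: λ_enc = ρ·πr² = (1.64×10^-3)π(0.0136)² = 9.53e-7 C/m.
By Gauss's law (flux through the curved wall only), E·2πrL = λ_enc L/ε₀.
E = 2k|λ_enc|/r = 2(8.99×10^9)(9.53×10^-7)/(0.0136) = 1.26×10^6 N/C.

E = 1.26×10^6 N/C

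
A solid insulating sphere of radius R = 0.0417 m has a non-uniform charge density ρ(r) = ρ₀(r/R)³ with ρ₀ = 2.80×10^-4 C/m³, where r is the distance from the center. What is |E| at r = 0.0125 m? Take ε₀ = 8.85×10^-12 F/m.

1.78e3 N/C

Take a concentric spherical Gaussian surface of radius r = 0.0125 m (r < R).
Integrate the density: Q_enc = 4π ∫₀^r ρ₀(r'/R)^3 r'² dr' = 4πρ₀ r^6/(6·R³) = 3.085e-11 C.
Gauss's law: E·4πr² = Q_enc/ε₀.
E = |Q_enc|/(4πε₀r²) = (3.085×10^-11)/(4π·8.85×10^-12·(0.0125)²) = 1.78e3 N/C.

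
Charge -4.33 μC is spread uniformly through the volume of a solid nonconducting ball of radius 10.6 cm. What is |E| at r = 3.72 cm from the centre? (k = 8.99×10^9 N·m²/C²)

By spherical symmetry E is radial; choose a Gaussian sphere of radius r = 3.72 cm (r < R).
For a uniform sphere the enclosed fraction is (r/R)³, so Q_enc = (-4.33 μC)(0.0372/0.106)³ = -1.872×10^-7 C.
Since E is radial and uniform over the Gaussian sphere, Φ = E·4πr² = Q_enc/ε₀.
E = k|Q_enc|/r² = (8.99×10^9)(1.872e-7)/(0.0372)² = 1.22×10^6 N/C.

E = 1.22e6 V/m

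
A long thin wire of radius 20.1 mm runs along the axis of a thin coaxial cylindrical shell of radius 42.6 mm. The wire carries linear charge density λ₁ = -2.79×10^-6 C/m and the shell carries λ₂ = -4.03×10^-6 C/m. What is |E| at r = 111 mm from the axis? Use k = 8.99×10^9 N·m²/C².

Choose a coaxial cylinder of radius r = 111 mm (arbitrary length L) as the Gaussian surface (r > 42.6 mm, enclosing both).
λ_enc = λ₁ + λ₂ = (-2.79×10^-6) + (-4.03×10^-6) = -6.82×10^-6 C/m.
Gauss's law: E·2πrL = λ_enc L/ε₀.
E = 2k|λ_enc|/r = 2(8.99×10^9)(6.82×10^-6)/(0.111) = 1.10e6 N/C.

|E| = 1.10×10^6 N/C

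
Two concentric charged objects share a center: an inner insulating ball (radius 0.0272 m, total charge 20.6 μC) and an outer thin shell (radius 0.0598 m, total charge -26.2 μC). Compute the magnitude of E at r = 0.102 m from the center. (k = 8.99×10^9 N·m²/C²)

Take a concentric spherical Gaussian surface of radius r = 0.102 m (r > 0.0598 m, enclosing both).
Q_enc = (20.6 μC) + (-26.2 μC) = -5.60×10^-6 C.
Applying ∮E·dA = Q_enc/ε₀ with Φ = E(4πr²):
E = k|Q_enc|/r² = (8.99×10^9)(5.60×10^-6)/(0.102)² = 4.84e6 N/C.

|E| = 4.84×10^6 N/C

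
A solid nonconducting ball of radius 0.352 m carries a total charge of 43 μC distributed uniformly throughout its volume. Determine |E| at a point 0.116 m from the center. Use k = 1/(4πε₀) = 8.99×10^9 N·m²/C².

1.03×10^6 N/C

Symmetry ⇒ E = E(r) r̂. Gaussian sphere of radius r = 0.116 m (r < R).
For a uniform sphere the enclosed fraction is (r/R)³, so Q_enc = (43 μC)(0.116/0.352)³ = 1.539×10^-6 C.
Since E is radial and uniform over the Gaussian sphere, Φ = E·4πr² = Q_enc/ε₀.
E = k|Q_enc|/r² = (8.99×10^9)(1.539×10^-6)/(0.116)² = 1.03e6 N/C.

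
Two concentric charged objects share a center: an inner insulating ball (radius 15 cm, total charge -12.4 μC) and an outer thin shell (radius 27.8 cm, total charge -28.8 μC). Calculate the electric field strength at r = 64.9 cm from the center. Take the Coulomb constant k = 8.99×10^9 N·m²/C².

By spherical symmetry E is radial; choose a Gaussian sphere of radius r = 64.9 cm (r > 27.8 cm, enclosing both).
Q_enc = (-12.4 μC) + (-28.8 μC) = -4.12e-5 C.
Gauss's law: E·4πr² = Q_enc/ε₀.
E = k|Q_enc|/r² = (8.99×10^9)(4.12e-5)/(0.649)² = 8.79×10^5 N/C.

|E| = 8.79×10^5 N/C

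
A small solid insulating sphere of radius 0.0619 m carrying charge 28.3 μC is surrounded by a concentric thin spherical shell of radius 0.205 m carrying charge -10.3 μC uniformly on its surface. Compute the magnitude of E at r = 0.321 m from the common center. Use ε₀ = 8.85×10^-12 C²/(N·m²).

By spherical symmetry E is radial; choose a Gaussian sphere of radius r = 0.321 m (r > 0.205 m, enclosing both).
Q_enc = (28.3 μC) + (-10.3 μC) = 1.80×10^-5 C.
Applying ∮E·dA = Q_enc/ε₀ with Φ = E(4πr²):
E = |Q_enc|/(4πε₀r²) = (1.80×10^-5)/(4π·8.85×10^-12·(0.321)²) = 1.57×10^6 N/C.

1.57×10^6 N/C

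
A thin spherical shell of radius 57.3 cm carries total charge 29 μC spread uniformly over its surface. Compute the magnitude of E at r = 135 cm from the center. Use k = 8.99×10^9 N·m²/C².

|E| = 1.43×10^5 N/C

Take a concentric spherical Gaussian surface of radius r = 135 cm (r > 57.3 cm).
The entire shell is enclosed: Q_enc = 2.90×10^-5 C.
By Gauss's law, ∮E·dA = E·4πr² = Q_enc/ε₀.
E = k|Q_enc|/r² = (8.99×10^9)(2.90×10^-5)/(1.35)² = 1.43×10^5 N/C.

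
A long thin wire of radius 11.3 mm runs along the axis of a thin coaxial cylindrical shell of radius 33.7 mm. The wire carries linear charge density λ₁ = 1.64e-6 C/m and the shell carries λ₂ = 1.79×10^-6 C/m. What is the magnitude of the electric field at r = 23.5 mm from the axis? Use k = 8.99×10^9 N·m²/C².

Coaxial Gaussian cylinder, radius r = 23.5 mm, length L (between the conductors, 11.3 mm < r < 33.7 mm).
Only the inner wire is enclosed; the outer shell contributes nothing inside itself. λ_enc = λ₁ = 1.64×10^-6 C/m.
Gauss's law: E·2πrL = λ_enc L/ε₀.
E = 2k|λ_enc|/r = 2(8.99×10^9)(1.64×10^-6)/(0.0235) = 1.25e6 N/C.

|E| = 1.25×10^6 V/m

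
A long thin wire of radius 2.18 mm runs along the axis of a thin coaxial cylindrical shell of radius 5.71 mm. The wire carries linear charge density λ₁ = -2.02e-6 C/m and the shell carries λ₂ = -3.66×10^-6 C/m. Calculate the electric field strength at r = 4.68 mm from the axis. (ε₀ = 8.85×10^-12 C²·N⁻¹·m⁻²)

By cylindrical symmetry E is radial; use a coaxial Gaussian cylinder of radius 4.68 mm and length L (between the conductors, 2.18 mm < r < 5.71 mm).
The shell at 5.71 mm lies outside the Gaussian surface, so λ_enc = λ₁ = -2.02e-6 C/m.
Since E is radial and uniform over the curved surface, Φ = E·2πrL = Q_enc/ε₀ = λ_enc L/ε₀.
E = |λ_enc|/(2πε₀r) = (2.02e-6)/(2π·8.85×10^-12·0.00468) = 7.76×10^6 N/C.

E = 7.76×10^6 N/C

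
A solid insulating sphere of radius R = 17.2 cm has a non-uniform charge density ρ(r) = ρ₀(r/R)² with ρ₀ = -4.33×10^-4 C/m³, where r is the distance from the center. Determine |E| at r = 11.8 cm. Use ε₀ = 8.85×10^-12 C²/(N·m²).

Symmetry ⇒ E = E(r) r̂. Gaussian sphere of radius r = 11.8 cm (r < R).
Integrate the density: Q_enc = 4π ∫₀^r ρ₀(r'/R)^2 r'² dr' = 4πρ₀ r^5/(5·R²) = -8.416×10^-7 C.
Gauss's law: E·4πr² = Q_enc/ε₀.
E = |Q_enc|/(4πε₀r²) = (8.416×10^-7)/(4π·8.85×10^-12·(0.118)²) = 5.43×10^5 N/C.

|E| = 5.43×10^5 N/C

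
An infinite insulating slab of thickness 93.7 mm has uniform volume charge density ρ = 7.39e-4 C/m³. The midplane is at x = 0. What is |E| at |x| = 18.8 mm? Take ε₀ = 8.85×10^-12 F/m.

By symmetry E is perpendicular to the slab. A Gaussian pillbox from −18.8 mm to +18.8 mm (face area A) lies entirely within the slab.
Q_enc = ρ·(2x)·A and flux = 2EA, so 2EA = 2ρxA/ε₀ ⇒ E = |ρ|x/ε₀.
E = (7.39e-4)(0.0188)/(8.85×10^-12) = 1.57×10^6 N/C.

1.57e6 V/m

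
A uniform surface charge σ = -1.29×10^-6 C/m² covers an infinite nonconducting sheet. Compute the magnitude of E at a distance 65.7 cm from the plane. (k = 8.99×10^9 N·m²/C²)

Choose a cylindrical pillbox piercing the sheet, end faces (area A) parallel to it.
Flux Φ = 2EA and Q_enc = σA, so 2EA = σA/ε₀ ⇒ E = |σ|/(2ε₀), independent of distance.
E = 2πk|σ| = 2π(8.99×10^9)(1.29e-6) = 7.29×10^4 N/C.

E ≈ 7.29×10^4 N/C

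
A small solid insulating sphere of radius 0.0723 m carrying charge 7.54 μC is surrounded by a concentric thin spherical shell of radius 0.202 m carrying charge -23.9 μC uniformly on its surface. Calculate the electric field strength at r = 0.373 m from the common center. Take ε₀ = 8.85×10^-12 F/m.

Symmetry ⇒ E = E(r) r̂. Gaussian sphere of radius r = 0.373 m (r > 0.202 m, enclosing both).
Q_enc = (7.54 μC) + (-23.9 μC) = -1.636×10^-5 C.
By Gauss's law, ∮E·dA = E·4πr² = Q_enc/ε₀.
E = |Q_enc|/(4πε₀r²) = (1.636×10^-5)/(4π·8.85×10^-12·(0.373)²) = 1.06e6 N/C.

E = 1.06×10^6 N/C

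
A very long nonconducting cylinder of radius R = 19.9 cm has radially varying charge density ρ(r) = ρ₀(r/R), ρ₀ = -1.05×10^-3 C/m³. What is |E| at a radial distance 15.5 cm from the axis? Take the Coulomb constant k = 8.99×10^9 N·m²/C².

|E| ≈ 4.77×10^6 V/m

Coaxial Gaussian cylinder, radius r = 15.5 cm, length L (r < R).
Integrating ρ over the cross-section to radius r: λ_enc = (2πρ₀/R) ∫₀^r r'^2 dr' = 2πρ₀ r^3/(3·R) = -4.115e-5 C/m.
Applying ∮E·dA = Q_enc/ε₀ with the end caps contributing no flux:
E = 2k|λ_enc|/r = 2(8.99×10^9)(4.115×10^-5)/(0.155) = 4.77×10^6 N/C.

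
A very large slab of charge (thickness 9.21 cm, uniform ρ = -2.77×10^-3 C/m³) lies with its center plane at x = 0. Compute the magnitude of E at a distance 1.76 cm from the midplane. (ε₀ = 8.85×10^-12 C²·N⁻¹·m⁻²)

|E| = 5.51×10^6 N/C

By symmetry E is perpendicular to the slab. A Gaussian pillbox from −1.76 cm to +1.76 cm (face area A) lies entirely within the slab.
Q_enc = ρ·(2x)·A and flux = 2EA, so 2EA = 2ρxA/ε₀ ⇒ E = |ρ|x/ε₀.
E = (2.77×10^-3)(0.0176)/(8.85×10^-12) = 5.51×10^6 N/C.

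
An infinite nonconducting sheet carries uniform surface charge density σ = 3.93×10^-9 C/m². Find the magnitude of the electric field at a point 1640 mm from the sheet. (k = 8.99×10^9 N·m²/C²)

By planar symmetry E is perpendicular to the sheet and uniform; use a Gaussian pillbox with flat faces of area A on each side of the sheet.
Flux Φ = 2EA and Q_enc = σA, so 2EA = σA/ε₀ ⇒ E = |σ|/(2ε₀), independent of distance.
E = 2πk|σ| = 2π(8.99×10^9)(3.93e-9) = 222 N/C.

|E| = 222 N/C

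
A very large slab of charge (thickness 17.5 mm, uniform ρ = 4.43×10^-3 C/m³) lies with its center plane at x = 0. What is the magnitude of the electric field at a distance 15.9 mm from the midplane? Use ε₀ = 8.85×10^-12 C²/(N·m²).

The point |x| = 15.9 mm lies outside the slab (half-thickness 0.00875 m). A symmetric pillbox spanning the full slab encloses Q_enc = ρ·d·A.
Flux = 2EA ⇒ E = |ρ|d/(2ε₀), independent of distance outside.
E = (4.43×10^-3)(0.0175)/(2·8.85×10^-12) = 4.38×10^6 N/C.

E = 4.38×10^6 N/C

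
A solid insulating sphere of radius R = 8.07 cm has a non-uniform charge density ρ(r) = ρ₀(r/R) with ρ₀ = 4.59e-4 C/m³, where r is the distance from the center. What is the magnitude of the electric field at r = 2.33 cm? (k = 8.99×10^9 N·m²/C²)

E ≈ 8.72×10^4 N/C

By spherical symmetry E is radial; choose a Gaussian sphere of radius r = 2.33 cm (r < R).
Q_enc = ∫₀^r ρ(r')·4πr'² dr' = (4πρ₀/R) ∫₀^r r'^3 dr' = 4πρ₀ r^4/(4·R) = 5.266×10^-9 C.
Gauss's law: E·4πr² = Q_enc/ε₀.
E = k|Q_enc|/r² = (8.99×10^9)(5.266e-9)/(0.0233)² = 8.72e4 N/C.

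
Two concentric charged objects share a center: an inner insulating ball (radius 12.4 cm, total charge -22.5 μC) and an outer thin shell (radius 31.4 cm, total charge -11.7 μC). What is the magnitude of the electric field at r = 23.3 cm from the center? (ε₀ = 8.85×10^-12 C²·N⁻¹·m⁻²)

|E| ≈ 3.73×10^6 V/m

Symmetry ⇒ E = E(r) r̂. Gaussian sphere of radius r = 23.3 cm (between the bodies, 12.4 cm < r < 31.4 cm).
The shell at 31.4 cm lies outside the Gaussian surface, so Q_enc = -22.5 μC = -2.25e-5 C.
By Gauss's law, ∮E·dA = E·4πr² = Q_enc/ε₀.
E = |Q_enc|/(4πε₀r²) = (2.25e-5)/(4π·8.85×10^-12·(0.233)²) = 3.73e6 N/C.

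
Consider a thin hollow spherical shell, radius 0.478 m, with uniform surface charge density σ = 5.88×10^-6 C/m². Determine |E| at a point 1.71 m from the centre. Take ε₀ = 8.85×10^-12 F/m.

Use a concentric Gaussian sphere at r = 1.71 m (r > 0.478 m).
The entire shell is enclosed: Q_enc = σ·4πR² = (5.88×10^-6)·4π·(0.478)² = 1.688×10^-5 C.
Gauss's law: E·4πr² = Q_enc/ε₀.
E = |Q_enc|/(4πε₀r²) = (1.688e-5)/(4π·8.85×10^-12·(1.71)²) = 5.19×10^4 N/C.

|E| = 5.19×10^4 V/m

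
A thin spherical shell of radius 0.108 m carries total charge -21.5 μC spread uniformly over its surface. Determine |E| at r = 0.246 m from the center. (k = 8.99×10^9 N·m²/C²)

3.19e6 N/C

By spherical symmetry E is radial; choose a Gaussian sphere of radius r = 0.246 m (r > 0.108 m).
The entire shell is enclosed: Q_enc = -2.15e-5 C.
Applying ∮E·dA = Q_enc/ε₀ with Φ = E(4πr²):
E = k|Q_enc|/r² = (8.99×10^9)(2.15e-5)/(0.246)² = 3.19×10^6 N/C.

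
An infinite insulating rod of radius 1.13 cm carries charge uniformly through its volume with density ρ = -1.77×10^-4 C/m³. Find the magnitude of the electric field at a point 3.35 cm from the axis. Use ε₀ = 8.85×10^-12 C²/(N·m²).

E ≈ 3.81e4 N/C

Coaxial Gaussian cylinder, radius r = 3.35 cm, length L (r > 1.13 cm, full cross-section enclosed).
λ_enc = ρ·πR² = (-1.77×10^-4)π(0.0113)² = -7.10×10^-8 C/m.
Since E is radial and uniform over the curved surface, Φ = E·2πrL = Q_enc/ε₀ = λ_enc L/ε₀.
E = |λ_enc|/(2πε₀r) = (7.10×10^-8)/(2π·8.85×10^-12·0.0335) = 3.81×10^4 N/C.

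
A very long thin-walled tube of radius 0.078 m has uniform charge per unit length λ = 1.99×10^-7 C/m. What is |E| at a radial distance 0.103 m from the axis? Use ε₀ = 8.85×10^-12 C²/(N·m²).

|E| ≈ 3.47×10^4 N/C

Choose a coaxial cylinder of radius r = 0.103 m (arbitrary length L) as the Gaussian surface (r > 0.078 m).
The full line charge is enclosed: λ_enc = 1.99×10^-7 C/m.
Since E is radial and uniform over the curved surface, Φ = E·2πrL = Q_enc/ε₀ = λ_enc L/ε₀.
E = |λ_enc|/(2πε₀r) = (1.99×10^-7)/(2π·8.85×10^-12·0.103) = 3.47×10^4 N/C.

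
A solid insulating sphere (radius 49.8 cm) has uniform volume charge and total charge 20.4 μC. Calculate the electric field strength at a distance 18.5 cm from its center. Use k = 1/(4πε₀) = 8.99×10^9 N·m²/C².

2.75×10^5 N/C

Take a concentric spherical Gaussian surface of radius r = 18.5 cm (r < R).
For a uniform sphere the enclosed fraction is (r/R)³, so Q_enc = (20.4 μC)(0.185/0.498)³ = 1.046e-6 C.
Since E is radial and uniform over the Gaussian sphere, Φ = E·4πr² = Q_enc/ε₀.
E = k|Q_enc|/r² = (8.99×10^9)(1.046×10^-6)/(0.185)² = 2.75×10^5 N/C.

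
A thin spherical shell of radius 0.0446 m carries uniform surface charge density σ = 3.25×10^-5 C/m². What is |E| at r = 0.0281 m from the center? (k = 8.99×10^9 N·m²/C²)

Take a concentric spherical Gaussian surface of radius r = 0.0281 m (inside the shell, r < 0.0446 m).
All the charge is outside the Gaussian surface: Q_enc = 0, hence E = 0 everywhere inside the shell.

E = 0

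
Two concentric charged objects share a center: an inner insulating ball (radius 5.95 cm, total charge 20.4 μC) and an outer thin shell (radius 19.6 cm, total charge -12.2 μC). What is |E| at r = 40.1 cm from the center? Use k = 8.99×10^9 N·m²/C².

Take a concentric spherical Gaussian surface of radius r = 40.1 cm (r > 19.6 cm, enclosing both).
Q_enc = (20.4 μC) + (-12.2 μC) = 8.20×10^-6 C.
Applying ∮E·dA = Q_enc/ε₀ with Φ = E(4πr²):
E = k|Q_enc|/r² = (8.99×10^9)(8.20×10^-6)/(0.401)² = 4.58e5 N/C.

4.58×10^5 N/C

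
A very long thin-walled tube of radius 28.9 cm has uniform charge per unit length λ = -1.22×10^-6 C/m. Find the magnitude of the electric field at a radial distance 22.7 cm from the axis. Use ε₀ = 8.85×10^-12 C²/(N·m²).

Take a coaxial cylindrical Gaussian surface of radius r = 22.7 cm and length L (r < 28.9 cm, inside the shell).
No charge is enclosed, so Gauss's law gives E·2πrL = 0 ⇒ E = 0.

E = 0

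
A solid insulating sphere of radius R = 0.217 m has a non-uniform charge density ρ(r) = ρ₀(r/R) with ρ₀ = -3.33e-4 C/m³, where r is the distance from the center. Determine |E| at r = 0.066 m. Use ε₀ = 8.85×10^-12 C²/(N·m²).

E ≈ 1.89e5 N/C

Use a concentric Gaussian sphere at r = 0.066 m (r < R).
Q_enc = ∫₀^r ρ(r')·4πr'² dr' = (4πρ₀/R) ∫₀^r r'^3 dr' = 4πρ₀ r^4/(4·R) = -9.148×10^-8 C.
Applying ∮E·dA = Q_enc/ε₀ with Φ = E(4πr²):
E = |Q_enc|/(4πε₀r²) = (9.148×10^-8)/(4π·8.85×10^-12·(0.066)²) = 1.89e5 N/C.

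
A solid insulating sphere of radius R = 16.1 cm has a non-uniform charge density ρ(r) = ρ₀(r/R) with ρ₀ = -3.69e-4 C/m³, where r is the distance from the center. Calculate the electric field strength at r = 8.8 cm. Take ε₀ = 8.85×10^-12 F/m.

|E| ≈ 5.01e5 N/C

By spherical symmetry E is radial; choose a Gaussian sphere of radius r = 8.8 cm (r < R).
Q_enc = ∫₀^r ρ(r')·4πr'² dr' = (4πρ₀/R) ∫₀^r r'^3 dr' = 4πρ₀ r^4/(4·R) = -4.318×10^-7 C.
By Gauss's law, ∮E·dA = E·4πr² = Q_enc/ε₀.
E = |Q_enc|/(4πε₀r²) = (4.318e-7)/(4π·8.85×10^-12·(0.088)²) = 5.01e5 N/C.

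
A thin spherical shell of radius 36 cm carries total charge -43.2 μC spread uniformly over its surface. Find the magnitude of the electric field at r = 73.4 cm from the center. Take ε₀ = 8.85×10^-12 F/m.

E ≈ 7.21×10^5 N/C

Use a concentric Gaussian sphere at r = 73.4 cm (r > 36 cm).
The entire shell is enclosed: Q_enc = -4.32×10^-5 C.
By Gauss's law, ∮E·dA = E·4πr² = Q_enc/ε₀.
E = |Q_enc|/(4πε₀r²) = (4.32×10^-5)/(4π·8.85×10^-12·(0.734)²) = 7.21×10^5 N/C.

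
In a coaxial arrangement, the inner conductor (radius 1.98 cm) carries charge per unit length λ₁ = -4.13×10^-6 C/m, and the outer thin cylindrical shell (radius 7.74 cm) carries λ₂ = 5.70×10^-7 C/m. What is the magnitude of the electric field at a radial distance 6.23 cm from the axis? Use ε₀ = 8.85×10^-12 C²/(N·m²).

Coaxial Gaussian cylinder, radius r = 6.23 cm, length L (between the conductors, 1.98 cm < r < 7.74 cm).
The shell at 7.74 cm lies outside the Gaussian surface, so λ_enc = λ₁ = -4.13e-6 C/m.
Applying ∮E·dA = Q_enc/ε₀ with the end caps contributing no flux:
E = |λ_enc|/(2πε₀r) = (4.13e-6)/(2π·8.85×10^-12·0.0623) = 1.19×10^6 N/C.

1.19×10^6 V/m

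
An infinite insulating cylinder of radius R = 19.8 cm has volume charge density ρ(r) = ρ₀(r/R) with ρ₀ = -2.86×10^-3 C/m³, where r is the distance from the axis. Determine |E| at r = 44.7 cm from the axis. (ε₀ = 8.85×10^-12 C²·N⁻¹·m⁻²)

Coaxial Gaussian cylinder, radius r = 44.7 cm, length L (r > R, full charge per length enclosed).
λ_enc = 2π ∫₀^R ρ₀(r'/R)^1 r' dr' = 2πρ₀R²/3 = -2.348×10^-4 C/m.
Gauss's law: E·2πrL = λ_enc L/ε₀.
E = |λ_enc|/(2πε₀r) = (2.348e-4)/(2π·8.85×10^-12·0.447) = 9.45×10^6 N/C.

E = 9.45×10^6 N/C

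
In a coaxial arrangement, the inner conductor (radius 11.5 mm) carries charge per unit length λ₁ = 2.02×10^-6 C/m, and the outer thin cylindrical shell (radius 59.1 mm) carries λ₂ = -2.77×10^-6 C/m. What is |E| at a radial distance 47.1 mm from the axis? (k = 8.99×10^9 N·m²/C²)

7.71e5 N/C

Coaxial Gaussian cylinder, radius r = 47.1 mm, length L (between the conductors, 11.5 mm < r < 59.1 mm).
Only the inner wire is enclosed; the outer shell contributes nothing inside itself. λ_enc = λ₁ = 2.02×10^-6 C/m.
Gauss's law: E·2πrL = λ_enc L/ε₀.
E = 2k|λ_enc|/r = 2(8.99×10^9)(2.02×10^-6)/(0.0471) = 7.71×10^5 N/C.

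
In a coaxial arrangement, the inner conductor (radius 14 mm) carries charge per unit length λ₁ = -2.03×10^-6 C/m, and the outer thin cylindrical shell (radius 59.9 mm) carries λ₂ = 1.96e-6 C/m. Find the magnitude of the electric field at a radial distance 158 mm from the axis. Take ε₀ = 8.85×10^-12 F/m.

Take a coaxial cylindrical Gaussian surface of radius r = 158 mm and length L (r > 59.9 mm, enclosing both).
λ_enc = λ₁ + λ₂ = (-2.03×10^-6) + (1.96e-6) = -7.00×10^-8 C/m.
Since E is radial and uniform over the curved surface, Φ = E·2πrL = Q_enc/ε₀ = λ_enc L/ε₀.
E = |λ_enc|/(2πε₀r) = (7.00×10^-8)/(2π·8.85×10^-12·0.158) = 7.97×10^3 N/C.

E ≈ 7.97e3 N/C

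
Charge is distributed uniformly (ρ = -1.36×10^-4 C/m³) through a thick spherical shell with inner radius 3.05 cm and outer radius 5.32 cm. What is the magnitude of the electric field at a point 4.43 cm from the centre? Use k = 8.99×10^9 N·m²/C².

|E| ≈ 1.53×10^5 N/C

Take a concentric spherical Gaussian surface of radius r = 4.43 cm (within the shell material, 3.05 cm < r < 5.32 cm).
Enclosed charge is the volume from a to r: Q_enc = (4π/3)ρ(r³ − a³) = -3.336e-8 C.
Since E is radial and uniform over the Gaussian sphere, Φ = E·4πr² = Q_enc/ε₀.
E = k|Q_enc|/r² = (8.99×10^9)(3.336×10^-8)/(0.0443)² = 1.53×10^5 N/C.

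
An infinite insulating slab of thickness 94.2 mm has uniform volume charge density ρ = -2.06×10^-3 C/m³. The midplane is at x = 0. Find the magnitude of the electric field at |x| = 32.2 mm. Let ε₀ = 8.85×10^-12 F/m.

|E| ≈ 7.50×10^6 N/C

By symmetry E is perpendicular to the slab. A Gaussian pillbox from −32.2 mm to +32.2 mm (face area A) lies entirely within the slab.
Q_enc = ρ·(2x)·A and flux = 2EA, so 2EA = 2ρxA/ε₀ ⇒ E = |ρ|x/ε₀.
E = (2.06×10^-3)(0.0322)/(8.85×10^-12) = 7.50×10^6 N/C.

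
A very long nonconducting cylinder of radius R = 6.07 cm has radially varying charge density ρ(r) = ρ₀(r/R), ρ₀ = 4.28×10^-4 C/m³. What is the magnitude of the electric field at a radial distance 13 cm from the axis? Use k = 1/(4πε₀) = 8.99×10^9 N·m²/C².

|E| = 4.57e5 N/C

By cylindrical symmetry E is radial; use a coaxial Gaussian cylinder of radius 13 cm and length L (r > R, full charge per length enclosed).
λ_enc = 2π ∫₀^R ρ₀(r'/R)^1 r' dr' = 2πρ₀R²/3 = 3.303×10^-6 C/m.
By Gauss's law (flux through the curved wall only), E·2πrL = λ_enc L/ε₀.
E = 2k|λ_enc|/r = 2(8.99×10^9)(3.303e-6)/(0.13) = 4.57e5 N/C.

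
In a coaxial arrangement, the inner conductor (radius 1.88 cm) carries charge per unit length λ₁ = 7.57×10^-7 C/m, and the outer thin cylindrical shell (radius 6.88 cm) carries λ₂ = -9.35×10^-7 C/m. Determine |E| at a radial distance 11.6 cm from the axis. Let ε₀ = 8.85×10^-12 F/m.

By cylindrical symmetry E is radial; use a coaxial Gaussian cylinder of radius 11.6 cm and length L (r > 6.88 cm, enclosing both).
λ_enc = λ₁ + λ₂ = (7.57×10^-7) + (-9.35×10^-7) = -1.78e-7 C/m.
Applying ∮E·dA = Q_enc/ε₀ with the end caps contributing no flux:
E = |λ_enc|/(2πε₀r) = (1.78e-7)/(2π·8.85×10^-12·0.116) = 2.76×10^4 N/C.

|E| = 2.76×10^4 N/C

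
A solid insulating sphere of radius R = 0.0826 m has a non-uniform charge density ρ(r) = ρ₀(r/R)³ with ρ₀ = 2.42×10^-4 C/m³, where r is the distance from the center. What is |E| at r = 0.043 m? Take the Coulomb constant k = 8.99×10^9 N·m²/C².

Use a concentric Gaussian sphere at r = 0.043 m (r < R).
Q_enc = ∫₀^r ρ(r')·4πr'² dr' = (4πρ₀/R³) ∫₀^r r'^5 dr' = 4πρ₀ r^6/(6·R³) = 5.685e-9 C.
Applying ∮E·dA = Q_enc/ε₀ with Φ = E(4πr²):
E = k|Q_enc|/r² = (8.99×10^9)(5.685e-9)/(0.043)² = 2.76e4 N/C.

E ≈ 2.76×10^4 V/m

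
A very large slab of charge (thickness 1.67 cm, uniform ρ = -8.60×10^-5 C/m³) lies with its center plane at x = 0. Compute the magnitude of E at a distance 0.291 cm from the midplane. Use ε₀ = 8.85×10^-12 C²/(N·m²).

By symmetry E is perpendicular to the slab. A Gaussian pillbox from −0.291 cm to +0.291 cm (face area A) lies entirely within the slab.
Q_enc = ρ·(2x)·A and flux = 2EA, so 2EA = 2ρxA/ε₀ ⇒ E = |ρ|x/ε₀.
E = (8.60e-5)(0.00291)/(8.85×10^-12) = 2.83e4 N/C.

|E| = 2.83×10^4 N/C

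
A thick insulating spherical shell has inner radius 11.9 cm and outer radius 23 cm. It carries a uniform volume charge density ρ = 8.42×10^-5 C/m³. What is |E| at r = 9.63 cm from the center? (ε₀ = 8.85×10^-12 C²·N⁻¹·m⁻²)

Symmetry ⇒ E = E(r) r̂. Gaussian sphere of radius r = 9.63 cm (r < 11.9 cm, inside the empty cavity).
No charge is enclosed, so by Gauss's law E·4πr² = 0 ⇒ E = 0.

E = 0 (no enclosed charge)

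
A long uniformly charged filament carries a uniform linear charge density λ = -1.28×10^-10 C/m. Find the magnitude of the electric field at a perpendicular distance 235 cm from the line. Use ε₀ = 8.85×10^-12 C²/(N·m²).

E ≈ 0.98 V/m

By cylindrical symmetry E is radial; use a coaxial Gaussian cylinder of radius 235 cm and length L.
Q_enc = λL, so λ_enc = -1.28×10^-10 C/m.
Applying ∮E·dA = Q_enc/ε₀ with the end caps contributing no flux:
E = |λ_enc|/(2πε₀r) = (1.28e-10)/(2π·8.85×10^-12·2.35) = 0.98 N/C.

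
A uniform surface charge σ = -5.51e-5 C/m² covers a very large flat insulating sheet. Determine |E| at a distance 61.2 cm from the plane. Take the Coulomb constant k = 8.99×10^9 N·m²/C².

|E| ≈ 3.11e6 N/C

By planar symmetry E is perpendicular to the sheet and uniform; use a Gaussian pillbox with flat faces of area A on each side of the sheet.
Flux Φ = 2EA and Q_enc = σA, so 2EA = σA/ε₀ ⇒ E = |σ|/(2ε₀), independent of distance.
E = 2πk|σ| = 2π(8.99×10^9)(5.51×10^-5) = 3.11e6 N/C.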